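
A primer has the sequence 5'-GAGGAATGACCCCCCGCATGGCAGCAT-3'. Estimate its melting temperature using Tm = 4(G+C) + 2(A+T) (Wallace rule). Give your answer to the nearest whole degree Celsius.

Base counts: A=7, T=3, G=8, C=9 (length 27).
Tm = 2·(7+3) + 4·(8+9) = 2·10 + 4·17 = 20 + 68 = 88°C.

88°C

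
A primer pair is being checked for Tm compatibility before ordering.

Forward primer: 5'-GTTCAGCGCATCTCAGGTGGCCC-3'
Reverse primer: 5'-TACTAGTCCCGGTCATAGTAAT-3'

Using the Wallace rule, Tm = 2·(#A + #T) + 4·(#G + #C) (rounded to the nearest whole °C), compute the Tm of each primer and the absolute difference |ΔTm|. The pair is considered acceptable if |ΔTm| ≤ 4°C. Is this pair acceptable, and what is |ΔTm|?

Forward: A=3 T=5 G=7 C=8 → Tm = 2·8 + 4·15 = 76°C.
Reverse: A=6 T=7 G=4 C=5 → Tm = 2·13 + 4·9 = 62°C.
|ΔTm| = |76 − 62| = 14°C, > 4°C.

|ΔTm| = 14°C; the pair is not acceptable.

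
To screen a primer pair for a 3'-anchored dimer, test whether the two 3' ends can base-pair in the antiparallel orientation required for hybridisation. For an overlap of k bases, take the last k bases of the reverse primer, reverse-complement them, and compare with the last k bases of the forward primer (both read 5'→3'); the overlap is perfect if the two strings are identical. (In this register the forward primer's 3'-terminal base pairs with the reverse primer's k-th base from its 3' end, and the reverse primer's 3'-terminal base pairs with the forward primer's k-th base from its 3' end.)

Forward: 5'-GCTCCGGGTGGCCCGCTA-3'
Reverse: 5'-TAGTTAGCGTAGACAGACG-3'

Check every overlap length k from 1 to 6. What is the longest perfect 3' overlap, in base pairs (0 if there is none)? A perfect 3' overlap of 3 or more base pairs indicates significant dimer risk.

Last 6 bases (5'→3') — forward …CCGCTA, reverse …CAGACG.
Reverse complement of the reverse primer's last 6 bases: CGTCTG; its first k bases are the reverse complement of the reverse primer's last k bases, so a perfect k-base overlap needs the forward primer's last k bases to equal them.
Comparing (forward last k vs required): k=1: A vs C ✗; k=2: TA vs CG ✗; k=3: CTA vs CGT ✗; k=4: GCTA vs CGTC ✗; k=5: CGCTA vs CGTCT ✗; k=6: CCGCTA vs CGTCTG ✗.
No overlap length from 1 to 6 is perfect, so the longest perfect 3' overlap is 0.

Longest perfect overlap: 0 complementary base pairs; below the dimer-risk threshold (threshold 3).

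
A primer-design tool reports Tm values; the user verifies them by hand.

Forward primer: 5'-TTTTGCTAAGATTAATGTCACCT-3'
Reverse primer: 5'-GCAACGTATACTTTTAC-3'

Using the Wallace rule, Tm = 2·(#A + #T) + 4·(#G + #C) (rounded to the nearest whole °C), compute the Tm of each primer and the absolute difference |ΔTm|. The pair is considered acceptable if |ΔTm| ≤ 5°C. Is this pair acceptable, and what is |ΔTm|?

|ΔTm| = 14°C; the pair is not acceptable.

Forward: A=6 T=10 G=3 C=4 → Tm = 2·16 + 4·7 = 60°C.
Reverse: A=5 T=6 G=2 C=4 → Tm = 2·11 + 4·6 = 46°C.
|ΔTm| = |60 − 46| = 14°C, > 5°C.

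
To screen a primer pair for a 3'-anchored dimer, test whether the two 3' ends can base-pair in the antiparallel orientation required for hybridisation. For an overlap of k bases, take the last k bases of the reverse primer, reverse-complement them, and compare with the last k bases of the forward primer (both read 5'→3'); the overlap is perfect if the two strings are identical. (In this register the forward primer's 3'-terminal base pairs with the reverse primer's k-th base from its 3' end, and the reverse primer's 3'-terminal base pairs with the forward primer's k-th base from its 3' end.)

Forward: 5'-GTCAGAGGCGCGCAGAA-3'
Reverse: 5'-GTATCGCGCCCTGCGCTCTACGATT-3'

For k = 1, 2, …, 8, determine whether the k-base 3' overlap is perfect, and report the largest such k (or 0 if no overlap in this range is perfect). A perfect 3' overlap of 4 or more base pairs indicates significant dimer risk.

Last 8 bases (5'→3') — forward …GCGCAGAA, reverse …CTACGATT.
Reverse complement of the reverse primer's last 8 bases: AATCGTAG; its first k bases are the reverse complement of the reverse primer's last k bases, so a perfect k-base overlap needs the forward primer's last k bases to equal them.
Comparing (forward last k vs required): k=1: A vs A ✓; k=2: AA vs AA ✓; k=3: GAA vs AAT ✗; k=4: AGAA vs AATC ✗; k=5: CAGAA vs AATCG ✗; k=6: GCAGAA vs AATCGT ✗; k=7: CGCAGAA vs AATCGTA ✗; k=8: GCGCAGAA vs AATCGTAG ✗.
Perfect overlaps at k = 1, 2; the largest is 2.

Longest perfect overlap: 2 complementary base pairs; below the dimer-risk threshold (threshold 4).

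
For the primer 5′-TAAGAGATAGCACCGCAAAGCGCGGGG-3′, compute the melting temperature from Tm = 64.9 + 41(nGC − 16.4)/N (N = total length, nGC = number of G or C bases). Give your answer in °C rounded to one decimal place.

Base counts: A=9, T=2, G=10, C=6; G+C = 16, N = 27.
Tm = 64.9 + 41·(16 − 16.4)/27 = 64.9 + -16.40/27 = 64.3°C.

64.3°C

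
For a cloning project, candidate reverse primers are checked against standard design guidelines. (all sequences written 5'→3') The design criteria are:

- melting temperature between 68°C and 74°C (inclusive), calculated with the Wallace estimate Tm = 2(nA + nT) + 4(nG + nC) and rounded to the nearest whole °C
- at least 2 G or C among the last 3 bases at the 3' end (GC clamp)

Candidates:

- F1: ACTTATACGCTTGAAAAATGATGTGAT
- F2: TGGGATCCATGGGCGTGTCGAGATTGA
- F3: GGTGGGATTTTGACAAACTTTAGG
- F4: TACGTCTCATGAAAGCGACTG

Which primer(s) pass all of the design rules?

F1 (27 nt, A=10 T=9 G=5 C=3): Tm = 2·19 + 4·8 = 70°C ✓; 3' end GAT has 1 G/C, need ≥2 ✗ — fails.
F2 (27 nt, A=5 T=7 G=11 C=4): Tm = 2·12 + 4·15 = 84°C, outside 68–74°C ✗; 3' end TGA has 1 G/C, need ≥2 ✗ — fails.
F3 (24 nt, A=6 T=8 G=8 C=2): Tm = 2·14 + 4·10 = 68°C ✓; 3' end AGG has 2 G/C ✓ — passes.
F4 (21 nt, A=6 T=5 G=5 C=5): Tm = 2·11 + 4·10 = 62°C, outside 68–74°C ✗; 3' end CTG has 2 G/C ✓ — fails.

F3 only.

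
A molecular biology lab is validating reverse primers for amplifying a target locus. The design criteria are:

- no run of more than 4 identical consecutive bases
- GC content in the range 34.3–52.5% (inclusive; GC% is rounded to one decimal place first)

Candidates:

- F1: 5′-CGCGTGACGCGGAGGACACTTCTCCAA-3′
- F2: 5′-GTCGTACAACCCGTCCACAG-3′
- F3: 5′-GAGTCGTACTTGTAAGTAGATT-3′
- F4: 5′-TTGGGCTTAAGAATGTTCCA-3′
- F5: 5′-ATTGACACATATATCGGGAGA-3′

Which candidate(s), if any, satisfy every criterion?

F3, F4 and F5.

F1 (27 nt, A=6 T=4 G=8 C=9): longest run = 2 ✓; GC 17/27 = 63.0%, outside 34.3–52.5% ✗ — fails.
F2 (20 nt, A=5 T=3 G=4 C=8): longest run = 3 ✓; GC 12/20 = 60.0%, outside 34.3–52.5% ✗ — fails.
F3 (22 nt, A=6 T=8 G=6 C=2): longest run = 2 ✓; GC 8/22 = 36.4% ✓ — passes.
F4 (20 nt, A=5 T=7 G=5 C=3): longest run = 3 ✓; GC 8/20 = 40.0% ✓ — passes.
F5 (21 nt, A=8 T=5 G=5 C=3): longest run = 3 ✓; GC 8/21 = 38.1% ✓ — passes.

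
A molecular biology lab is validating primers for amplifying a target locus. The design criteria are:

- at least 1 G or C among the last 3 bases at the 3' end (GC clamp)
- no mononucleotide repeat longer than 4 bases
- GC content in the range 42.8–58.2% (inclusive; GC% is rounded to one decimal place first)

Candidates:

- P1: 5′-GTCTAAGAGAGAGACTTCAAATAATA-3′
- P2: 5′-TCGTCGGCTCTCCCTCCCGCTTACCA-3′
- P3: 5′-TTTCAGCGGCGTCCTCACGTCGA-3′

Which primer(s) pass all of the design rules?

P1 (26 nt, A=12 T=6 G=5 C=3): 3' end ATA has 0 G/C, need ≥1 ✗; longest run = 3 ✓; GC 8/26 = 30.8%, outside 42.8–58.2% ✗ — fails.
P2 (26 nt, A=2 T=7 G=4 C=13): 3' end CCA has 2 G/C ✓; longest run = 3 ✓; GC 17/26 = 65.4%, outside 42.8–58.2% ✗ — fails.
P3 (23 nt, A=3 T=6 G=6 C=8): 3' end CGA has 2 G/C ✓; longest run = 3 ✓; GC 14/23 = 60.9%, outside 42.8–58.2% ✗ — fails.

None of the candidates satisfy all criteria.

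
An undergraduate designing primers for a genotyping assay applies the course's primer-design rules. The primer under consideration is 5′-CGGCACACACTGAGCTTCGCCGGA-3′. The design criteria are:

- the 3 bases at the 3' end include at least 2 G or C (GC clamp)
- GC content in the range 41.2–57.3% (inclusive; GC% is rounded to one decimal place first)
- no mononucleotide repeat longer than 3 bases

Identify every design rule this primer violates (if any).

Base counts: A=5, T=3, G=7, C=9 (length 24).
GC clamp: 3' end GGA has 2 G/C ✓
GC content: GC 16/24 = 66.7%, outside 41.2–57.3% ✗
homopolymer run: longest run = 2 ✓

Fails: GC content.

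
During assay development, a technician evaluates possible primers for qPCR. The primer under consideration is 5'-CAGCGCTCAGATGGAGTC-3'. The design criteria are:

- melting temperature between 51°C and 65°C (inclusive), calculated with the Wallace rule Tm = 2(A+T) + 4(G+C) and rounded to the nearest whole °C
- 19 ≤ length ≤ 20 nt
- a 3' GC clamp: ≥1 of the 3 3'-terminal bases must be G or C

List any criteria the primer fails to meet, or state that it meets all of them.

Base counts: A=4, T=3, G=6, C=5 (length 18).
Tm: Tm = 2·7 + 4·11 = 58°C ✓
length: length 18, outside 19–20 ✗
GC clamp: 3' end GTC has 2 G/C ✓

Fails: length.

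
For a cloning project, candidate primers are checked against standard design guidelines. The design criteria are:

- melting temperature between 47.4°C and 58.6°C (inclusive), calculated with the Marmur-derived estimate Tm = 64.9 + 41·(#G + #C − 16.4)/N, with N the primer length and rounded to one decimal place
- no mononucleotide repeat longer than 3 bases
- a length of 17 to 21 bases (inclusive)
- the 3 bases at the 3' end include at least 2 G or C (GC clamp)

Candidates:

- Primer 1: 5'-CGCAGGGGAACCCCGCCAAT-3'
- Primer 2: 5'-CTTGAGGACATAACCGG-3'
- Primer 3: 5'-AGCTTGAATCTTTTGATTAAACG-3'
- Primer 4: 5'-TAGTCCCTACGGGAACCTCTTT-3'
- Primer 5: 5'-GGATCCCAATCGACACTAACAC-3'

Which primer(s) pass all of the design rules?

None of the candidates satisfy all criteria.

Primer 1 (20 nt, A=5 T=1 G=6 C=8): Tm = 64.9 + 41·(14 − 16.4)/20 = 60.0°C, outside 47.4–58.6°C ✗; longest run = 4, exceeds 3 ✗; length 20 ✓; 3' end AAT has 0 G/C, need ≥2 ✗ — fails.
Primer 2 (17 nt, A=5 T=3 G=5 C=4): Tm = 64.9 + 41·(9 − 16.4)/17 = 47.1°C, outside 47.4–58.6°C ✗; longest run = 2 ✓; length 17 ✓; 3' end CGG has 3 G/C ✓ — fails.
Primer 3 (23 nt, A=7 T=9 G=4 C=3): Tm = 64.9 + 41·(7 − 16.4)/23 = 48.1°C ✓; longest run = 4, exceeds 3 ✗; length 23, outside 17–21 ✗; 3' end ACG has 2 G/C ✓ — fails.
Primer 4 (22 nt, A=4 T=7 G=4 C=7): Tm = 64.9 + 41·(11 − 16.4)/22 = 54.8°C ✓; longest run = 3 ✓; length 22, outside 17–21 ✗; 3' end TTT has 0 G/C, need ≥2 ✗ — fails.
Primer 5 (22 nt, A=8 T=3 G=3 C=8): Tm = 64.9 + 41·(11 − 16.4)/22 = 54.8°C ✓; longest run = 3 ✓; length 22, outside 17–21 ✗; 3' end CAC has 2 G/C ✓ — fails.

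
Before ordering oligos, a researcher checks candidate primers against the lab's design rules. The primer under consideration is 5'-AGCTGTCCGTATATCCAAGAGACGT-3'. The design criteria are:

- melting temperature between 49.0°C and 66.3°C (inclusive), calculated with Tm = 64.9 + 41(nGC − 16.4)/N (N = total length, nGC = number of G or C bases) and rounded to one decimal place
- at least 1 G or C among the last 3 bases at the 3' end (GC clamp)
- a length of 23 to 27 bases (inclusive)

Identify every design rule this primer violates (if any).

Meets all criteria.

Base counts: A=7, T=6, G=6, C=6 (length 25).
Tm: Tm = 64.9 + 41·(12 − 16.4)/25 = 57.7°C ✓
GC clamp: 3' end CGT has 2 G/C ✓
length: length 25 ✓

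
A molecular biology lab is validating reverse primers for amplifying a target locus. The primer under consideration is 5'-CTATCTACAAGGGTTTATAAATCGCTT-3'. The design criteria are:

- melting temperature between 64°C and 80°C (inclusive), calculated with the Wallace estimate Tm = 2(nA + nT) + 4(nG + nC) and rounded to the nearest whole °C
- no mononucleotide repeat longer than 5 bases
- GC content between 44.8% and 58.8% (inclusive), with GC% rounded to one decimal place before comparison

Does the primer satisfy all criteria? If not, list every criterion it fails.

Fails: GC content.

Base counts: A=8, T=10, G=4, C=5 (length 27).
Tm: Tm = 2·18 + 4·9 = 72°C ✓
homopolymer run: longest run = 3 ✓
GC content: GC 9/27 = 33.3%, outside 44.8–58.8% ✗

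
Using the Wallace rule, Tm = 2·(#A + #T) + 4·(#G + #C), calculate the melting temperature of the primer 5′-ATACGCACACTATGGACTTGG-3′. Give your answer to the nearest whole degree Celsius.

62°C

Base counts: A=6, T=5, G=5, C=5 (length 21).
Tm = 2·(6+5) + 4·(5+5) = 2·11 + 4·10 = 22 + 40 = 62°C.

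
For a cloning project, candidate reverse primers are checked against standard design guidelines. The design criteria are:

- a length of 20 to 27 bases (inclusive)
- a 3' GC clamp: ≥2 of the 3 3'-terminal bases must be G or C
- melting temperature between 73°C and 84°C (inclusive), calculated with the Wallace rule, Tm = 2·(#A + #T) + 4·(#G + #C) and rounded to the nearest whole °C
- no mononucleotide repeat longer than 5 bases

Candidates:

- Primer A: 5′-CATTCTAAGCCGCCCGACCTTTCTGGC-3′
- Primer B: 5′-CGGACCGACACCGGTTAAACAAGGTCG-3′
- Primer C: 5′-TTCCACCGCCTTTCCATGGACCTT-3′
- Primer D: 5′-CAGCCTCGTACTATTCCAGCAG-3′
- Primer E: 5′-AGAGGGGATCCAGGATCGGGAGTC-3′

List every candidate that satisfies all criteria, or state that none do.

Primer E only.

Primer A (27 nt, A=4 T=7 G=5 C=11): length 27 ✓; 3' end GGC has 3 G/C ✓; Tm = 2·11 + 4·16 = 86°C, outside 73–84°C ✗; longest run = 3 ✓ — fails.
Primer B (27 nt, A=8 T=3 G=8 C=8): length 27 ✓; 3' end TCG has 2 G/C ✓; Tm = 2·11 + 4·16 = 86°C, outside 73–84°C ✗; longest run = 3 ✓ — fails.
Primer C (24 nt, A=3 T=8 G=3 C=10): length 24 ✓; 3' end CTT has 1 G/C, need ≥2 ✗; Tm = 2·11 + 4·13 = 74°C ✓; longest run = 3 ✓ — fails.
Primer D (22 nt, A=5 T=5 G=4 C=8): length 22 ✓; 3' end CAG has 2 G/C ✓; Tm = 2·10 + 4·12 = 68°C, outside 73–84°C ✗; longest run = 2 ✓ — fails.
Primer E (24 nt, A=6 T=3 G=11 C=4): length 24 ✓; 3' end GTC has 2 G/C ✓; Tm = 2·9 + 4·15 = 78°C ✓; longest run = 4 ✓ — passes.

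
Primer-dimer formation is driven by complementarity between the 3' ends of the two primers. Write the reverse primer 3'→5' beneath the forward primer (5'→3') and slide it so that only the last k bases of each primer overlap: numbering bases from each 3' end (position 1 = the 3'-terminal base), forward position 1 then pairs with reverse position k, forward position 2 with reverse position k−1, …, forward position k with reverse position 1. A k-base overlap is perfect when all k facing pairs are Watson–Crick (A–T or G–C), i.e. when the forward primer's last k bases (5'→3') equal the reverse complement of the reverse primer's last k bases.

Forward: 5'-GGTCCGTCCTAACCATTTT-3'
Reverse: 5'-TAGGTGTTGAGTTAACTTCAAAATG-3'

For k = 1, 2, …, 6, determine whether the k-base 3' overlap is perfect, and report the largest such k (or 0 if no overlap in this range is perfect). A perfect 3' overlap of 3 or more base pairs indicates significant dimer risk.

Longest perfect overlap: 6 complementary base pairs; significant dimer risk (threshold 3).

Last 6 bases (5'→3') — forward …CATTTT, reverse …AAAATG.
Reverse complement of the reverse primer's last 6 bases: CATTTT; its first k bases are the reverse complement of the reverse primer's last k bases, so a perfect k-base overlap needs the forward primer's last k bases to equal them.
Comparing (forward last k vs required): k=1: T vs C ✗; k=2: TT vs CA ✗; k=3: TTT vs CAT ✗; k=4: TTTT vs CATT ✗; k=5: ATTTT vs CATTT ✗; k=6: CATTTT vs CATTTT ✓.
Only k = 6 is perfect, so the longest perfect 3' overlap is 6.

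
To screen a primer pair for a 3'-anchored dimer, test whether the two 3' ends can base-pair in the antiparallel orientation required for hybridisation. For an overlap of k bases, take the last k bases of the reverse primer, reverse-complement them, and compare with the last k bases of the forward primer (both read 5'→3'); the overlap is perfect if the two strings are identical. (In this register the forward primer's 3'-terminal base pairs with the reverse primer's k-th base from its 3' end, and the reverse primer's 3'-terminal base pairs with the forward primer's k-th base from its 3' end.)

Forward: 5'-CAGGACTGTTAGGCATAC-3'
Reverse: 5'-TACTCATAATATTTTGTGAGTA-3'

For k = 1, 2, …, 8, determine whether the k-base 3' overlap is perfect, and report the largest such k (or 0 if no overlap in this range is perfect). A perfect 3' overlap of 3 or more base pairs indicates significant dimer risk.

Longest perfect overlap: 3 complementary base pairs; significant dimer risk (threshold 3).

Last 8 bases (5'→3') — forward …AGGCATAC, reverse …TGTGAGTA.
Reverse complement of the reverse primer's last 8 bases: TACTCACA; its first k bases are the reverse complement of the reverse primer's last k bases, so a perfect k-base overlap needs the forward primer's last k bases to equal them.
Comparing (forward last k vs required): k=1: C vs T ✗; k=2: AC vs TA ✗; k=3: TAC vs TAC ✓; k=4: ATAC vs TACT ✗; k=5: CATAC vs TACTC ✗; k=6: GCATAC vs TACTCA ✗; k=7: GGCATAC vs TACTCAC ✗; k=8: AGGCATAC vs TACTCACA ✗.
Only k = 3 is perfect, so the longest perfect 3' overlap is 3.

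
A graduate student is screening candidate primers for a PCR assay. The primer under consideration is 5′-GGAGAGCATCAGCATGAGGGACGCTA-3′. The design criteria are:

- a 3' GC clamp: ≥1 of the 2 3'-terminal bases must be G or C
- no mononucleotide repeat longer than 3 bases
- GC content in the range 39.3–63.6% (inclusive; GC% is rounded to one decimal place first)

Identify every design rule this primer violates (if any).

Base counts: A=8, T=3, G=10, C=5 (length 26).
GC clamp: 3' end TA has 0 G/C, need ≥1 ✗
homopolymer run: longest run = 3 ✓
GC content: GC 15/26 = 57.7% ✓

Fails: GC clamp.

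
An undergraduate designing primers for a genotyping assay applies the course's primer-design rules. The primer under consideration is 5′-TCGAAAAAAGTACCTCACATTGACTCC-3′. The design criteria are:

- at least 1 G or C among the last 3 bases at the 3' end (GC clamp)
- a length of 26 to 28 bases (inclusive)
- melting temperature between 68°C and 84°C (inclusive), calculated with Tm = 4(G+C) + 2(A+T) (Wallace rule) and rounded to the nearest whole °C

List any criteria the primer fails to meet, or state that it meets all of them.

Meets all criteria.

Base counts: A=10, T=6, G=3, C=8 (length 27).
GC clamp: 3' end TCC has 2 G/C ✓
length: length 27 ✓
Tm: Tm = 2·16 + 4·11 = 76°C ✓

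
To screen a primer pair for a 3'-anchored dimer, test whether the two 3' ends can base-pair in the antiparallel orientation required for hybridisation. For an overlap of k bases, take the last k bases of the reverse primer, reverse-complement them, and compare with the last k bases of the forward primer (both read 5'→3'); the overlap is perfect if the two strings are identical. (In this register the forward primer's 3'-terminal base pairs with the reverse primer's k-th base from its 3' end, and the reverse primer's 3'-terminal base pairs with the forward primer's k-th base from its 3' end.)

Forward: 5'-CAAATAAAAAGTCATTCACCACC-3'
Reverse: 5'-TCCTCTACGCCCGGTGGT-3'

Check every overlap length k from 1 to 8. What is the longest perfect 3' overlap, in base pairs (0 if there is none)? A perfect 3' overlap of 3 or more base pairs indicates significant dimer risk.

Last 8 bases (5'→3') — forward …TCACCACC, reverse …CCGGTGGT.
Reverse complement of the reverse primer's last 8 bases: ACCACCGG; its first k bases are the reverse complement of the reverse primer's last k bases, so a perfect k-base overlap needs the forward primer's last k bases to equal them.
Comparing (forward last k vs required): k=1: C vs A ✗; k=2: CC vs AC ✗; k=3: ACC vs ACC ✓; k=4: CACC vs ACCA ✗; k=5: CCACC vs ACCAC ✗; k=6: ACCACC vs ACCACC ✓; k=7: CACCACC vs ACCACCG ✗; k=8: TCACCACC vs ACCACCGG ✗.
Perfect overlaps at k = 3, 6; the largest is 6.

Longest perfect overlap: 6 complementary base pairs; significant dimer risk (threshold 3).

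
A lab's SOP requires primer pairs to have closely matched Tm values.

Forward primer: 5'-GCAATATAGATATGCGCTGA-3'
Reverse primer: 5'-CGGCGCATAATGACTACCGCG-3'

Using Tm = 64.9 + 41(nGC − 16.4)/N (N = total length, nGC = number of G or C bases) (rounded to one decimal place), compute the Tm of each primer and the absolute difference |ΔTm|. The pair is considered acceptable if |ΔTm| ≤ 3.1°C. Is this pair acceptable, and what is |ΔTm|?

|ΔTm| = 10.6°C; the pair is not acceptable.

Forward: G+C = 8, N = 20 → Tm = 64.9 + 41·(8 − 16.4)/20 = 47.7°C.
Reverse: G+C = 13, N = 21 → Tm = 64.9 + 41·(13 − 16.4)/21 = 58.3°C.
|ΔTm| = |47.7 − 58.3| = 10.6°C, > 3.1°C.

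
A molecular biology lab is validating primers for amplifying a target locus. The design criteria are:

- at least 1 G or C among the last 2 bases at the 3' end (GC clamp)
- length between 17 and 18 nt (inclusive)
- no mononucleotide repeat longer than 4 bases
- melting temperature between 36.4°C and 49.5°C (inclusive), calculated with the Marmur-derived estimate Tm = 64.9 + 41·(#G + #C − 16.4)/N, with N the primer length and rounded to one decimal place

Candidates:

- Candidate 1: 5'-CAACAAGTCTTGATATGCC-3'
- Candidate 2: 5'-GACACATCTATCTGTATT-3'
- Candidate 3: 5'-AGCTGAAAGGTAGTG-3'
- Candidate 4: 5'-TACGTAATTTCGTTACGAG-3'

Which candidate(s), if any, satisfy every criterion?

Candidate 1 (19 nt, A=6 T=5 G=3 C=5): 3' end CC has 2 G/C ✓; length 19, outside 17–18 ✗; longest run = 2 ✓; Tm = 64.9 + 41·(8 − 16.4)/19 = 46.8°C ✓ — fails.
Candidate 2 (18 nt, A=5 T=7 G=2 C=4): 3' end TT has 0 G/C, need ≥1 ✗; length 18 ✓; longest run = 2 ✓; Tm = 64.9 + 41·(6 − 16.4)/18 = 41.2°C ✓ — fails.
Candidate 3 (15 nt, A=5 T=3 G=6 C=1): 3' end TG has 1 G/C ✓; length 15, outside 17–18 ✗; longest run = 3 ✓; Tm = 64.9 + 41·(7 − 16.4)/15 = 39.2°C ✓ — fails.
Candidate 4 (19 nt, A=5 T=7 G=4 C=3): 3' end AG has 1 G/C ✓; length 19, outside 17–18 ✗; longest run = 3 ✓; Tm = 64.9 + 41·(7 − 16.4)/19 = 44.6°C ✓ — fails.

None of the candidates satisfy all criteria.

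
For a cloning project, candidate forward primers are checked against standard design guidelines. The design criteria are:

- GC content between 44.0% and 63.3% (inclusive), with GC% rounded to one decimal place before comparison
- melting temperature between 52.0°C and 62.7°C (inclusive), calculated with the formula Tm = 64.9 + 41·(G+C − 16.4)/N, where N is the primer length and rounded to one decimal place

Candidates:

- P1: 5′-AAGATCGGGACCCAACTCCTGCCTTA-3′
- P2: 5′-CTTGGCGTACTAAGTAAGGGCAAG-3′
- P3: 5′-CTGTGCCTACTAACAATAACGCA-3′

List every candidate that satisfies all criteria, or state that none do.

P1 (26 nt, A=7 T=5 G=5 C=9): GC 14/26 = 53.8% ✓; Tm = 64.9 + 41·(14 − 16.4)/26 = 61.1°C ✓ — passes.
P2 (24 nt, A=7 T=5 G=8 C=4): GC 12/24 = 50.0% ✓; Tm = 64.9 + 41·(12 − 16.4)/24 = 57.4°C ✓ — passes.
P3 (23 nt, A=8 T=5 G=3 C=7): GC 10/23 = 43.5%, outside 44.0–63.3% ✗; Tm = 64.9 + 41·(10 − 16.4)/23 = 53.5°C ✓ — fails.

P1 and P2.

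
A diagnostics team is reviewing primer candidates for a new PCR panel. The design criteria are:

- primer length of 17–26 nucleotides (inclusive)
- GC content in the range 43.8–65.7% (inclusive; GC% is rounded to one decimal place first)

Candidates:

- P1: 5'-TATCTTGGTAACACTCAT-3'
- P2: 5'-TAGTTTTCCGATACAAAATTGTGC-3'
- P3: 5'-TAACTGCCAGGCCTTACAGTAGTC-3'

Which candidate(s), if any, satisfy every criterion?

P1 (18 nt, A=5 T=7 G=2 C=4): length 18 ✓; GC 6/18 = 33.3%, outside 43.8–65.7% ✗ — fails.
P2 (24 nt, A=7 T=9 G=4 C=4): length 24 ✓; GC 8/24 = 33.3%, outside 43.8–65.7% ✗ — fails.
P3 (24 nt, A=6 T=6 G=5 C=7): length 24 ✓; GC 12/24 = 50.0% ✓ — passes.

P3 only.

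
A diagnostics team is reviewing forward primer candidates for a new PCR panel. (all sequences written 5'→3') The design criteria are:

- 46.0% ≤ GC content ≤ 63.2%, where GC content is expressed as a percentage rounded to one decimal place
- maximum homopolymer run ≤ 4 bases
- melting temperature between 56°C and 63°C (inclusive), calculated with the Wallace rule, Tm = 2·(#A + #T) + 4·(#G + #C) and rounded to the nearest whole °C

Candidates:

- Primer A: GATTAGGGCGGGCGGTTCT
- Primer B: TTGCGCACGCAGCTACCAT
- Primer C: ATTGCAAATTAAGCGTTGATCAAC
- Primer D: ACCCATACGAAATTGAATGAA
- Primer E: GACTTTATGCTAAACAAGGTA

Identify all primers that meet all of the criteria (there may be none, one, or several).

Primer A and Primer B.

Primer A (19 nt, A=2 T=5 G=9 C=3): GC 12/19 = 63.2% ✓; longest run = 3 ✓; Tm = 2·7 + 4·12 = 62°C ✓ — passes.
Primer B (19 nt, A=4 T=4 G=4 C=7): GC 11/19 = 57.9% ✓; longest run = 2 ✓; Tm = 2·8 + 4·11 = 60°C ✓ — passes.
Primer C (24 nt, A=9 T=7 G=4 C=4): GC 8/24 = 33.3%, outside 46.0–63.2% ✗; longest run = 3 ✓; Tm = 2·16 + 4·8 = 64°C, outside 56–63°C ✗ — fails.
Primer D (21 nt, A=10 T=4 G=3 C=4): GC 7/21 = 33.3%, outside 46.0–63.2% ✗; longest run = 3 ✓; Tm = 2·14 + 4·7 = 56°C ✓ — fails.
Primer E (21 nt, A=8 T=6 G=4 C=3): GC 7/21 = 33.3%, outside 46.0–63.2% ✗; longest run = 3 ✓; Tm = 2·14 + 4·7 = 56°C ✓ — fails.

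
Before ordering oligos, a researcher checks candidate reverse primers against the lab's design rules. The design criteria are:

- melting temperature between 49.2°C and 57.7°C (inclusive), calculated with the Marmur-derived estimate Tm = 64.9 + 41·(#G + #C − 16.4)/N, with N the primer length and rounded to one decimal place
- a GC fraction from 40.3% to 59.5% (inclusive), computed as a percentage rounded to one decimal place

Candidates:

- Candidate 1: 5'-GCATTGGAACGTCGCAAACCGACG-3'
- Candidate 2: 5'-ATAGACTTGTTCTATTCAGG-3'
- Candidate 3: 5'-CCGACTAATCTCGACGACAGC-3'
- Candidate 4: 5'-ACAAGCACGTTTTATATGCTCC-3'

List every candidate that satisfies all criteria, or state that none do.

Candidate 3 and Candidate 4.

Candidate 1 (24 nt, A=7 T=3 G=7 C=7): Tm = 64.9 + 41·(14 − 16.4)/24 = 60.8°C, outside 49.2–57.7°C ✗; GC 14/24 = 58.3% ✓ — fails.
Candidate 2 (20 nt, A=5 T=8 G=4 C=3): Tm = 64.9 + 41·(7 − 16.4)/20 = 45.6°C, outside 49.2–57.7°C ✗; GC 7/20 = 35.0%, outside 40.3–59.5% ✗ — fails.
Candidate 3 (21 nt, A=6 T=3 G=4 C=8): Tm = 64.9 + 41·(12 − 16.4)/21 = 56.3°C ✓; GC 12/21 = 57.1% ✓ — passes.
Candidate 4 (22 nt, A=6 T=7 G=3 C=6): Tm = 64.9 + 41·(9 − 16.4)/22 = 51.1°C ✓; GC 9/22 = 40.9% ✓ — passes.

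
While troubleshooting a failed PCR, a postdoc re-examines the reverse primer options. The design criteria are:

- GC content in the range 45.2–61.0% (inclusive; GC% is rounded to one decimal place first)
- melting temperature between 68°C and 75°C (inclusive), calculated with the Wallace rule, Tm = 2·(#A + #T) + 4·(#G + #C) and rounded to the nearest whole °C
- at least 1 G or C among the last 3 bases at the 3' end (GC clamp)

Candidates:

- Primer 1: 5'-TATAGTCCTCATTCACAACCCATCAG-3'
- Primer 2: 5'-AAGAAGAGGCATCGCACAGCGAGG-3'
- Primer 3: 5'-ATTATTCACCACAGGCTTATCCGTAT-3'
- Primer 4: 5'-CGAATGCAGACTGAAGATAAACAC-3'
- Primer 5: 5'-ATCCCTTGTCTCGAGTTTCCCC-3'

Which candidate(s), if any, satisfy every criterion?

Primer 5 only.

Primer 1 (26 nt, A=8 T=7 G=2 C=9): GC 11/26 = 42.3%, outside 45.2–61.0% ✗; Tm = 2·15 + 4·11 = 74°C ✓; 3' end CAG has 2 G/C ✓ — fails.
Primer 2 (24 nt, A=9 T=1 G=9 C=5): GC 14/24 = 58.3% ✓; Tm = 2·10 + 4·14 = 76°C, outside 68–75°C ✗; 3' end AGG has 2 G/C ✓ — fails.
Primer 3 (26 nt, A=7 T=9 G=3 C=7): GC 10/26 = 38.5%, outside 45.2–61.0% ✗; Tm = 2·16 + 4·10 = 72°C ✓; 3' end TAT has 0 G/C, need ≥1 ✗ — fails.
Primer 4 (24 nt, A=11 T=3 G=5 C=5): GC 10/24 = 41.7%, outside 45.2–61.0% ✗; Tm = 2·14 + 4·10 = 68°C ✓; 3' end CAC has 2 G/C ✓ — fails.
Primer 5 (22 nt, A=2 T=8 G=3 C=9): GC 12/22 = 54.5% ✓; Tm = 2·10 + 4·12 = 68°C ✓; 3' end CCC has 3 G/C ✓ — passes.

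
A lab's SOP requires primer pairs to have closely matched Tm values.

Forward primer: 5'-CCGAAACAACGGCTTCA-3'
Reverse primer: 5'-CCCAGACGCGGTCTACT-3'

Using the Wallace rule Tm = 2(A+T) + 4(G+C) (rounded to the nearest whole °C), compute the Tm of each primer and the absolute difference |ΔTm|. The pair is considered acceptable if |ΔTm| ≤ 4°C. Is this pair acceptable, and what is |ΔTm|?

|ΔTm| = 4°C; the pair is acceptable.

Forward: A=6 T=2 G=3 C=6 → Tm = 2·8 + 4·9 = 52°C.
Reverse: A=3 T=3 G=4 C=7 → Tm = 2·6 + 4·11 = 56°C.
|ΔTm| = |52 − 56| = 4°C, ≤ 4°C.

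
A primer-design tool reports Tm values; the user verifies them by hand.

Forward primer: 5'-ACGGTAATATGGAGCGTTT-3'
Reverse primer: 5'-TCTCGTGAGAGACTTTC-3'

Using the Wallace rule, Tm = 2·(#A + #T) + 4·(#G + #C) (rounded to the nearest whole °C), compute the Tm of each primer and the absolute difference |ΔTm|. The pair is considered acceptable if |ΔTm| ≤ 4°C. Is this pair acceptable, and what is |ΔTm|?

|ΔTm| = 4°C; the pair is acceptable.

Forward: A=5 T=6 G=6 C=2 → Tm = 2·11 + 4·8 = 54°C.
Reverse: A=3 T=6 G=4 C=4 → Tm = 2·9 + 4·8 = 50°C.
|ΔTm| = |54 − 50| = 4°C, ≤ 4°C.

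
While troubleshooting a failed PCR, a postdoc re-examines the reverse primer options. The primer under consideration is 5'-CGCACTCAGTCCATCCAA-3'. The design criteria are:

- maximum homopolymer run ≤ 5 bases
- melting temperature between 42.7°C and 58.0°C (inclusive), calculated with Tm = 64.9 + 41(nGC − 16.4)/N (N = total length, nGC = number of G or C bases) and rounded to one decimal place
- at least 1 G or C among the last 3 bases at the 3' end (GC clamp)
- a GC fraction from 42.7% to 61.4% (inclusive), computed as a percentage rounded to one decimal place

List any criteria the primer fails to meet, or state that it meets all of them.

Meets all criteria.

Base counts: A=5, T=3, G=2, C=8 (length 18).
homopolymer run: longest run = 2 ✓
Tm: Tm = 64.9 + 41·(10 − 16.4)/18 = 50.3°C ✓
GC clamp: 3' end CAA has 1 G/C ✓
GC content: GC 10/18 = 55.6% ✓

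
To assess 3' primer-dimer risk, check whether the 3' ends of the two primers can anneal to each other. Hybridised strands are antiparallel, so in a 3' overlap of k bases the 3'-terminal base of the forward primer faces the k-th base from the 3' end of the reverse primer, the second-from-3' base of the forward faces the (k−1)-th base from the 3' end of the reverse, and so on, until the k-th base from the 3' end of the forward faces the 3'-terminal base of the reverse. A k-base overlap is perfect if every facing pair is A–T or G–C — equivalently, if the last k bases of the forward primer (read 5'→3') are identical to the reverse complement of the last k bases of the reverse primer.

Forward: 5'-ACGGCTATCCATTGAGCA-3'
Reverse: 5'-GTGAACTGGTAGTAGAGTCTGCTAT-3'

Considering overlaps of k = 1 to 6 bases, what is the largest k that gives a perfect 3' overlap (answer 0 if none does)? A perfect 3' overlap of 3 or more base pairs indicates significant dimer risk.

Longest perfect overlap: 1 complementary base pair; below the dimer-risk threshold (threshold 3).

Last 6 bases (5'→3') — forward …TGAGCA, reverse …TGCTAT.
Reverse complement of the reverse primer's last 6 bases: ATAGCA; its first k bases are the reverse complement of the reverse primer's last k bases, so a perfect k-base overlap needs the forward primer's last k bases to equal them.
Comparing (forward last k vs required): k=1: A vs A ✓; k=2: CA vs AT ✗; k=3: GCA vs ATA ✗; k=4: AGCA vs ATAG ✗; k=5: GAGCA vs ATAGC ✗; k=6: TGAGCA vs ATAGCA ✗.
Only k = 1 is perfect, so the longest perfect 3' overlap is 1.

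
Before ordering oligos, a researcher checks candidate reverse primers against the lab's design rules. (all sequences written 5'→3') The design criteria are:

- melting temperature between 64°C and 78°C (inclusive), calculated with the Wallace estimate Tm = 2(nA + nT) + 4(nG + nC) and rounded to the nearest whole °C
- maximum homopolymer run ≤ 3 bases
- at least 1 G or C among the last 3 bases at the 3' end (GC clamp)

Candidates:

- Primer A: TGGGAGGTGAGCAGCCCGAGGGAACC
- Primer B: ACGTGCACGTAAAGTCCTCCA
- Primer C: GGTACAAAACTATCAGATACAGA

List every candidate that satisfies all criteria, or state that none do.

Primer B only.

Primer A (26 nt, A=6 T=2 G=12 C=6): Tm = 2·8 + 4·18 = 88°C, outside 64–78°C ✗; longest run = 3 ✓; 3' end ACC has 2 G/C ✓ — fails.
Primer B (21 nt, A=6 T=4 G=4 C=7): Tm = 2·10 + 4·11 = 64°C ✓; longest run = 3 ✓; 3' end CCA has 2 G/C ✓ — passes.
Primer C (23 nt, A=11 T=4 G=4 C=4): Tm = 2·15 + 4·8 = 62°C, outside 64–78°C ✗; longest run = 4, exceeds 3 ✗; 3' end AGA has 1 G/C ✓ — fails.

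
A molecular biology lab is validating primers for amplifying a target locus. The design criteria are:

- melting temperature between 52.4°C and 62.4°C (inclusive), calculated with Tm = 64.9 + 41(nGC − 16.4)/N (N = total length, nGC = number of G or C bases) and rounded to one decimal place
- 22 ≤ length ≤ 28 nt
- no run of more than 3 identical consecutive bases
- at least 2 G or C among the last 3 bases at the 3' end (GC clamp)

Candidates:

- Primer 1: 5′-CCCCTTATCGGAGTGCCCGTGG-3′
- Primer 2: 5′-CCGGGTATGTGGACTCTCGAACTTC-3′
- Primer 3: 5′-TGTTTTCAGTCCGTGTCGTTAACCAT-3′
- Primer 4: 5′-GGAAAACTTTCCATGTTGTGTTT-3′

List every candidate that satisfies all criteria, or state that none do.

None of the candidates satisfy all criteria.

Primer 1 (22 nt, A=2 T=5 G=7 C=8): Tm = 64.9 + 41·(15 − 16.4)/22 = 62.3°C ✓; length 22 ✓; longest run = 4, exceeds 3 ✗; 3' end TGG has 2 G/C ✓ — fails.
Primer 2 (25 nt, A=4 T=7 G=7 C=7): Tm = 64.9 + 41·(14 − 16.4)/25 = 61.0°C ✓; length 25 ✓; longest run = 3 ✓; 3' end TTC has 1 G/C, need ≥2 ✗ — fails.
Primer 3 (26 nt, A=4 T=11 G=5 C=6): Tm = 64.9 + 41·(11 − 16.4)/26 = 56.4°C ✓; length 26 ✓; longest run = 4, exceeds 3 ✗; 3' end CAT has 1 G/C, need ≥2 ✗ — fails.
Primer 4 (23 nt, A=5 T=10 G=5 C=3): Tm = 64.9 + 41·(8 − 16.4)/23 = 49.9°C, outside 52.4–62.4°C ✗; length 23 ✓; longest run = 4, exceeds 3 ✗; 3' end TTT has 0 G/C, need ≥2 ✗ — fails.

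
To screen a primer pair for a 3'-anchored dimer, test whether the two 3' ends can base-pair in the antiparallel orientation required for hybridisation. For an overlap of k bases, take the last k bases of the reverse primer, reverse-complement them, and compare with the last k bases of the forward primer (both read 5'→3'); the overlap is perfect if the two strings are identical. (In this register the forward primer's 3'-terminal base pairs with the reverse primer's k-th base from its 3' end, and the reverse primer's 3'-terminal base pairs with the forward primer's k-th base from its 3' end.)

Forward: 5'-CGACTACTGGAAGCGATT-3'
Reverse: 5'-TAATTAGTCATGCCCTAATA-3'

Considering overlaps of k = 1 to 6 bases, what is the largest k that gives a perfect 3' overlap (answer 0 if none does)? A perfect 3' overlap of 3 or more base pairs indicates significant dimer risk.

Longest perfect overlap: 1 complementary base pair; below the dimer-risk threshold (threshold 3).

Last 6 bases (5'→3') — forward …GCGATT, reverse …CTAATA.
Reverse complement of the reverse primer's last 6 bases: TATTAG; its first k bases are the reverse complement of the reverse primer's last k bases, so a perfect k-base overlap needs the forward primer's last k bases to equal them.
Comparing (forward last k vs required): k=1: T vs T ✓; k=2: TT vs TA ✗; k=3: ATT vs TAT ✗; k=4: GATT vs TATT ✗; k=5: CGATT vs TATTA ✗; k=6: GCGATT vs TATTAG ✗.
Only k = 1 is perfect, so the longest perfect 3' overlap is 1.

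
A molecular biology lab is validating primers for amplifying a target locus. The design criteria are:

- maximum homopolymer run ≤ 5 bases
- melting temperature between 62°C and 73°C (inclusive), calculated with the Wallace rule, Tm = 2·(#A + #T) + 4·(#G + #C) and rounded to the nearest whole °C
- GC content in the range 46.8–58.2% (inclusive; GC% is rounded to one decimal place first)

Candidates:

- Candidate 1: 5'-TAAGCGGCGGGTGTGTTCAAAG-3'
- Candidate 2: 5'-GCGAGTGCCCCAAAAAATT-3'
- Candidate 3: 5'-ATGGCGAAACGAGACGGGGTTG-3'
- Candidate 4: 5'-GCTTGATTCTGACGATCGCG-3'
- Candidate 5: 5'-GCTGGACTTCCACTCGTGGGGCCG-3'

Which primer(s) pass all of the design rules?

Candidate 1 and Candidate 4.

Candidate 1 (22 nt, A=5 T=5 G=9 C=3): longest run = 3 ✓; Tm = 2·10 + 4·12 = 68°C ✓; GC 12/22 = 54.5% ✓ — passes.
Candidate 2 (19 nt, A=7 T=3 G=4 C=5): longest run = 6, exceeds 5 ✗; Tm = 2·10 + 4·9 = 56°C, outside 62–73°C ✗; GC 9/19 = 47.4% ✓ — fails.
Candidate 3 (22 nt, A=6 T=3 G=10 C=3): longest run = 4 ✓; Tm = 2·9 + 4·13 = 70°C ✓; GC 13/22 = 59.1%, outside 46.8–58.2% ✗ — fails.
Candidate 4 (20 nt, A=3 T=6 G=6 C=5): longest run = 2 ✓; Tm = 2·9 + 4·11 = 62°C ✓; GC 11/20 = 55.0% ✓ — passes.
Candidate 5 (24 nt, A=2 T=5 G=9 C=8): longest run = 4 ✓; Tm = 2·7 + 4·17 = 82°C, outside 62–73°C ✗; GC 17/24 = 70.8%, outside 46.8–58.2% ✗ — fails.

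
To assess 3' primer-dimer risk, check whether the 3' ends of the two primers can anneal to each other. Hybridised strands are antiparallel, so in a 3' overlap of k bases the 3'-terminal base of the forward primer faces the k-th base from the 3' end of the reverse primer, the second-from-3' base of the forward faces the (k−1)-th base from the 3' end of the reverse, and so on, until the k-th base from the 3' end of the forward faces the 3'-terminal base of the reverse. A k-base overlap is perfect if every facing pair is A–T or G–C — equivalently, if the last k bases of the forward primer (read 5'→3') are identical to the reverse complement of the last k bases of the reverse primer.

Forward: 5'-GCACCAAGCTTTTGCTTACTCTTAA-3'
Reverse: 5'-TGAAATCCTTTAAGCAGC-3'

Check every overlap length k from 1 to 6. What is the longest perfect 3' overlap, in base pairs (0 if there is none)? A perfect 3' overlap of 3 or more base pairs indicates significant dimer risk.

Longest perfect overlap: 0 complementary base pairs; below the dimer-risk threshold (threshold 3).

Last 6 bases (5'→3') — forward …TCTTAA, reverse …AGCAGC.
Reverse complement of the reverse primer's last 6 bases: GCTGCT; its first k bases are the reverse complement of the reverse primer's last k bases, so a perfect k-base overlap needs the forward primer's last k bases to equal them.
Comparing (forward last k vs required): k=1: A vs G ✗; k=2: AA vs GC ✗; k=3: TAA vs GCT ✗; k=4: TTAA vs GCTG ✗; k=5: CTTAA vs GCTGC ✗; k=6: TCTTAA vs GCTGCT ✗.
No overlap length from 1 to 6 is perfect, so the longest perfect 3' overlap is 0.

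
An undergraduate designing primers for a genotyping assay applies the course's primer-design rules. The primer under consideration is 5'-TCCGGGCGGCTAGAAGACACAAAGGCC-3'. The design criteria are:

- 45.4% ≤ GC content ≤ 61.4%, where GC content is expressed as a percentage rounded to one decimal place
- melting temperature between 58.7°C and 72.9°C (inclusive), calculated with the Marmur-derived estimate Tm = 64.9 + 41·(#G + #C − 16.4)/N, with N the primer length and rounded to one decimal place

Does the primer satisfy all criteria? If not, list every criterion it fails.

Base counts: A=8, T=2, G=9, C=8 (length 27).
GC content: GC 17/27 = 63.0%, outside 45.4–61.4% ✗
Tm: Tm = 64.9 + 41·(17 − 16.4)/27 = 65.8°C ✓

Fails: GC content.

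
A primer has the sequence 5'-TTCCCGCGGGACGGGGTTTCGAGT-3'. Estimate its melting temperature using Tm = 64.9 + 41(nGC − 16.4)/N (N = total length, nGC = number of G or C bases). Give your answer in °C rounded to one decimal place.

64.2°C

Base counts: A=2, T=6, G=10, C=6; G+C = 16, N = 24.
Tm = 64.9 + 41·(16 − 16.4)/24 = 64.9 + -16.40/24 = 64.2°C.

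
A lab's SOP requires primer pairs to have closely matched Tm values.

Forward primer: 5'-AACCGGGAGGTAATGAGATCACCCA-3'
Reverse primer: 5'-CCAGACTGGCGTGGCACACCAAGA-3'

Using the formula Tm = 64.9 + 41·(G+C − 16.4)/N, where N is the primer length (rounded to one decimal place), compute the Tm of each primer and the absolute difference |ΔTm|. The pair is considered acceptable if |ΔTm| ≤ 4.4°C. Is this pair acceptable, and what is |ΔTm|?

Forward: G+C = 13, N = 25 → Tm = 64.9 + 41·(13 − 16.4)/25 = 59.3°C.
Reverse: G+C = 15, N = 24 → Tm = 64.9 + 41·(15 − 16.4)/24 = 62.5°C.
|ΔTm| = |59.3 − 62.5| = 3.2°C, ≤ 4.4°C.

|ΔTm| = 3.2°C; the pair is acceptable.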